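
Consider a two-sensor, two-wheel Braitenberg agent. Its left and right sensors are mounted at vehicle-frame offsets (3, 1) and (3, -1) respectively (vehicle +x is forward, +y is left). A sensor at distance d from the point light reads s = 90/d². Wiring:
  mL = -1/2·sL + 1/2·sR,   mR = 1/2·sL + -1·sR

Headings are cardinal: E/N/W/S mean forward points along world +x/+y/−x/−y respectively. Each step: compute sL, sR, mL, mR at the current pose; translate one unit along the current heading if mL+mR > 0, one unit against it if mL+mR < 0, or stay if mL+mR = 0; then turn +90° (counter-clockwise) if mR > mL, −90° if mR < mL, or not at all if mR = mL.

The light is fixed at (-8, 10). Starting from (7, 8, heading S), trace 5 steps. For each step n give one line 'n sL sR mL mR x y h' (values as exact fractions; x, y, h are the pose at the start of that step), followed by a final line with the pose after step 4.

0 90/281 90/221 2700/62101 -15345/62101 7 8 S
1 45/74 5/8 5/592 -95/296 7 9 W
2 90/229 90/293 -2880/67097 -7425/67097 8 9 N
3 45/181 9/37 -18/6697 -1593/13394 8 8 E
4 90/281 90/221 2700/62101 -15345/62101 7 8 S
final 7 9 W

n=0: pose=(7,8,S); sL=90/281, sR=90/221; mL=2700/62101, mR=-15345/62101; mL+mR=-45/221 → advance -1; mR−mL=-18045/62101 → turn -1·90°
n=1: pose=(7,9,W); sL=45/74, sR=5/8; mL=5/592, mR=-95/296; mL+mR=-5/16 → advance -1; mR−mL=-195/592 → turn -1·90°
n=2: pose=(8,9,N); sL=90/229, sR=90/293; mL=-2880/67097, mR=-7425/67097; mL+mR=-45/293 → advance -1; mR−mL=-4545/67097 → turn -1·90°
n=3: pose=(8,8,E); sL=45/181, sR=9/37; mL=-18/6697, mR=-1593/13394; mL+mR=-9/74 → advance -1; mR−mL=-1557/13394 → turn -1·90°
n=4: pose=(7,8,S); sL=90/281, sR=90/221; mL=2700/62101, mR=-15345/62101; mL+mR=-45/221 → advance -1; mR−mL=-18045/62101 → turn -1·90°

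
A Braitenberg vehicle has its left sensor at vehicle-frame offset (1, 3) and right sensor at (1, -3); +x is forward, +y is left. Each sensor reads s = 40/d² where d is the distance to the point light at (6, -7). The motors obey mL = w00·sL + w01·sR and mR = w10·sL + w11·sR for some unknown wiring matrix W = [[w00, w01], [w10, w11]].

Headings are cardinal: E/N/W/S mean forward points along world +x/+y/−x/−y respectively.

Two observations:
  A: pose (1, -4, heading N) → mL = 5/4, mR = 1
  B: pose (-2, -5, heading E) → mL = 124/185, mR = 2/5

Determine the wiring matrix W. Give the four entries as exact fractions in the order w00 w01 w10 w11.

obs A: pose=(1,-4,N) → sL=1/2, sR=2, mL=5/4, mR=1
obs B: pose=(-2,-5,E) → sL=20/37, sR=4/5, mL=124/185, mR=2/5
sensor matrix S = [[1/2, 2], [20/37, 4/5]]; det S = -126/185
solve [mL_A; mL_B] = S·[w00; w01] and [mR_A; mR_B] = S·[w10; w11]:
  w00 = 1/2, w01 = 1/2, w10 = 0, w11 = 1/2

1/2 1/2 0 1/2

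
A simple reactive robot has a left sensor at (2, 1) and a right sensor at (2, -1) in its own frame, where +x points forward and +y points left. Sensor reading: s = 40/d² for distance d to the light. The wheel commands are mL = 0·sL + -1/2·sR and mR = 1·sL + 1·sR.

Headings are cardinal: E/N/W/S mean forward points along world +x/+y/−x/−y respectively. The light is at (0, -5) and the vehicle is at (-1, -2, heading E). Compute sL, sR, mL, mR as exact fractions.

40/17 8 -4 176/17

left sensor world pos  = (1, -1); dL² = 17
right sensor world pos = (1, -3); dR² = 5
sL = 40/17 = 40/17
sR = 40/5 = 8
mL = 0·sL + -1/2·sR = -4
mR = 1·sL + 1·sR = 176/17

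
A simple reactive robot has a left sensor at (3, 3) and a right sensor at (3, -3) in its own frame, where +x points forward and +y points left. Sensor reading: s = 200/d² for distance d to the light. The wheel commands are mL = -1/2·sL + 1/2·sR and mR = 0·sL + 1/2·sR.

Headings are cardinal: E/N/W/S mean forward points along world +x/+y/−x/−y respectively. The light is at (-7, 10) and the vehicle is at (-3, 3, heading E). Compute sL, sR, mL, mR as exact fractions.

left sensor world pos  = (0, 6); dL² = 65
right sensor world pos = (0, 0); dR² = 149
sL = 200/65 = 40/13
sR = 200/149 = 200/149
mL = -1/2·sL + 1/2·sR = -1680/1937
mR = 0·sL + 1/2·sR = 100/149

40/13 200/149 -1680/1937 100/149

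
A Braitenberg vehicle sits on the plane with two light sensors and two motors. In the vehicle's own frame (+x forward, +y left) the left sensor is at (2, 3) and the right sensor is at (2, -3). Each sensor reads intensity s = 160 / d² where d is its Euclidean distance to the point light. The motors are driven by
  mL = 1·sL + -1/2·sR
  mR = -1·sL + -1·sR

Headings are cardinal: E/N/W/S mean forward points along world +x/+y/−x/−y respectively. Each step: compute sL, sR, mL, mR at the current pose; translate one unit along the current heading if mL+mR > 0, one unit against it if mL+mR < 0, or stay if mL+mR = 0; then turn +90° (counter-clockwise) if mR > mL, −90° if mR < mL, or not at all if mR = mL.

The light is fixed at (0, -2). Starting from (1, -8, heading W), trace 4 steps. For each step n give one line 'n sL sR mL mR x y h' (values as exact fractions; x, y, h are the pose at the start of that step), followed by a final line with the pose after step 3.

n=0: pose=(1,-8,W); sL=80/41, sR=16; mL=-248/41, mR=-736/41; mL+mR=-24 → advance -1; mR−mL=-488/41 → turn -1·90°
n=1: pose=(2,-8,N); sL=160/17, sR=160/41; mL=5200/697, mR=-9280/697; mL+mR=-240/41 → advance -1; mR−mL=-14480/697 → turn -1·90°
n=2: pose=(2,-9,E); sL=5, sR=40/29; mL=125/29, mR=-185/29; mL+mR=-60/29 → advance -1; mR−mL=-310/29 → turn -1·90°
n=3: pose=(1,-9,S); sL=160/97, sR=32/17; mL=1168/1649, mR=-5824/1649; mL+mR=-48/17 → advance -1; mR−mL=-6992/1649 → turn -1·90°

0 80/41 16 -248/41 -736/41 1 -8 W
1 160/17 160/41 5200/697 -9280/697 2 -8 N
2 5 40/29 125/29 -185/29 2 -9 E
3 160/97 32/17 1168/1649 -5824/1649 1 -9 S
final 1 -8 W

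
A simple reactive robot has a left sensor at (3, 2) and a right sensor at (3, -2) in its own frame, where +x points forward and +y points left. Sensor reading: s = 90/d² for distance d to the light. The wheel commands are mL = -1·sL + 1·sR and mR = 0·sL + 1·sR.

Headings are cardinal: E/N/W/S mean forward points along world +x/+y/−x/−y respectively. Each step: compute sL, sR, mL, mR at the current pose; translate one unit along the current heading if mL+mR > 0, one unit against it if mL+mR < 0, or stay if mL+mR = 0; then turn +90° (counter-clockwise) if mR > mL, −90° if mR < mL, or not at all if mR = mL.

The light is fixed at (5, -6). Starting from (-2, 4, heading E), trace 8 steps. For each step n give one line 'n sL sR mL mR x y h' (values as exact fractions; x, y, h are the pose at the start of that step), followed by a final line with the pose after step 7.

0 9/16 9/8 9/16 9/8 -2 4 E
1 90/233 18/37 864/8621 18/37 -1 4 N
2 5/9 9/25 -44/225 9/25 -1 5 W
3 90/89 18/29 -1008/2581 18/29 -2 5 S
4 9/16 9/8 9/16 9/8 -2 4 E
5 90/233 18/37 864/8621 18/37 -1 4 N
6 5/9 9/25 -44/225 9/25 -1 5 W
7 90/89 18/29 -1008/2581 18/29 -2 5 S
final -2 4 E

n=0: pose=(-2,4,E); sL=9/16, sR=9/8; mL=9/16, mR=9/8; mL+mR=27/16 → advance +1; mR−mL=9/16 → turn +1·90°
n=1: pose=(-1,4,N); sL=90/233, sR=18/37; mL=864/8621, mR=18/37; mL+mR=5058/8621 → advance +1; mR−mL=90/233 → turn +1·90°
n=2: pose=(-1,5,W); sL=5/9, sR=9/25; mL=-44/225, mR=9/25; mL+mR=37/225 → advance +1; mR−mL=5/9 → turn +1·90°
n=3: pose=(-2,5,S); sL=90/89, sR=18/29; mL=-1008/2581, mR=18/29; mL+mR=594/2581 → advance +1; mR−mL=90/89 → turn +1·90°
n=4: pose=(-2,4,E); sL=9/16, sR=9/8; mL=9/16, mR=9/8; mL+mR=27/16 → advance +1; mR−mL=9/16 → turn +1·90°
n=5: pose=(-1,4,N); sL=90/233, sR=18/37; mL=864/8621, mR=18/37; mL+mR=5058/8621 → advance +1; mR−mL=90/233 → turn +1·90°
n=6: pose=(-1,5,W); sL=5/9, sR=9/25; mL=-44/225, mR=9/25; mL+mR=37/225 → advance +1; mR−mL=5/9 → turn +1·90°
n=7: pose=(-2,5,S); sL=90/89, sR=18/29; mL=-1008/2581, mR=18/29; mL+mR=594/2581 → advance +1; mR−mL=90/89 → turn +1·90°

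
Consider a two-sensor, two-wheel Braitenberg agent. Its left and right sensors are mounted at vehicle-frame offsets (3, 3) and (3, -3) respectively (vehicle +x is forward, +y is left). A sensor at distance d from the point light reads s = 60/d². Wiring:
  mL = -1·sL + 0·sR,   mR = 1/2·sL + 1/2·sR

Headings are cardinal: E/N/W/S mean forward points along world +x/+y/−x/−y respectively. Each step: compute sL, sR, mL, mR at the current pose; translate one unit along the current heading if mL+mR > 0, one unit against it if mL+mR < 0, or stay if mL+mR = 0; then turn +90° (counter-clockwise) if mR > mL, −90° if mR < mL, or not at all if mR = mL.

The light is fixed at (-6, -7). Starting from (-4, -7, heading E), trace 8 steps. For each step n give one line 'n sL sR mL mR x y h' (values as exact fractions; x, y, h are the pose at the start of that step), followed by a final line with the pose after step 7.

0 30/17 30/17 -30/17 30/17 -4 -7 E
1 6 30/17 -6 66/17 -4 -7 N
2 60/17 12 -60/17 132/17 -4 -8 W
3 15/8 3 -15/8 39/16 -5 -8 S
4 60/17 60/41 -60/17 1740/697 -5 -9 E
5 6 6 -6 6 -6 -9 N
6 30/17 6 -30/17 66/17 -6 -9 W
7 60/29 60/41 -60/29 2100/1189 -7 -9 S
final -7 -8 E

n=0: pose=(-4,-7,E); sL=30/17, sR=30/17; mL=-30/17, mR=30/17; mL+mR=0 → advance +0; mR−mL=60/17 → turn +1·90°
n=1: pose=(-4,-7,N); sL=6, sR=30/17; mL=-6, mR=66/17; mL+mR=-36/17 → advance -1; mR−mL=168/17 → turn +1·90°
n=2: pose=(-4,-8,W); sL=60/17, sR=12; mL=-60/17, mR=132/17; mL+mR=72/17 → advance +1; mR−mL=192/17 → turn +1·90°
n=3: pose=(-5,-8,S); sL=15/8, sR=3; mL=-15/8, mR=39/16; mL+mR=9/16 → advance +1; mR−mL=69/16 → turn +1·90°
n=4: pose=(-5,-9,E); sL=60/17, sR=60/41; mL=-60/17, mR=1740/697; mL+mR=-720/697 → advance -1; mR−mL=4200/697 → turn +1·90°
n=5: pose=(-6,-9,N); sL=6, sR=6; mL=-6, mR=6; mL+mR=0 → advance +0; mR−mL=12 → turn +1·90°
n=6: pose=(-6,-9,W); sL=30/17, sR=6; mL=-30/17, mR=66/17; mL+mR=36/17 → advance +1; mR−mL=96/17 → turn +1·90°
n=7: pose=(-7,-9,S); sL=60/29, sR=60/41; mL=-60/29, mR=2100/1189; mL+mR=-360/1189 → advance -1; mR−mL=4560/1189 → turn +1·90°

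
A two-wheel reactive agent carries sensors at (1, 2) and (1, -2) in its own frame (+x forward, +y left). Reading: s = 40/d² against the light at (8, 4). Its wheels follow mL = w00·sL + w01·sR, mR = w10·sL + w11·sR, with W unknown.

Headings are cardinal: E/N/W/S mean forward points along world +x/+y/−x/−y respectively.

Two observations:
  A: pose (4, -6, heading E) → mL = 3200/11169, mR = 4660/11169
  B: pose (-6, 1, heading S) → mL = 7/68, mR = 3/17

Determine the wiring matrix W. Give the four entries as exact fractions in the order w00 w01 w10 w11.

obs A: pose=(4,-6,E) → sL=40/73, sR=40/153, mL=3200/11169, mR=4660/11169
obs B: pose=(-6,1,S) → sL=1/4, sR=5/34, mL=7/68, mR=3/17
sensor matrix S = [[40/73, 40/153], [1/4, 5/34]]; det S = 10/657
solve [mL_A; mL_B] = S·[w00; w01] and [mR_A; mR_B] = S·[w10; w11]:
  w00 = 1, w01 = -1, w10 = 1, w11 = -1/2

1 -1 1 -1/2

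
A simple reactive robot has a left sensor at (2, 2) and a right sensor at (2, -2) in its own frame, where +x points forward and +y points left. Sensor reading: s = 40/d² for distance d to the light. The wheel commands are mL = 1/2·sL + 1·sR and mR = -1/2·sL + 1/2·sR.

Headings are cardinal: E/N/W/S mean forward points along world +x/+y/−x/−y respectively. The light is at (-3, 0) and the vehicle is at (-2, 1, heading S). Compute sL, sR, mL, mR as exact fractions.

left sensor world pos  = (0, -1); dL² = 10
right sensor world pos = (-4, -1); dR² = 2
sL = 40/10 = 4
sR = 40/2 = 20
mL = 1/2·sL + 1·sR = 22
mR = -1/2·sL + 1/2·sR = 8

4 20 22 8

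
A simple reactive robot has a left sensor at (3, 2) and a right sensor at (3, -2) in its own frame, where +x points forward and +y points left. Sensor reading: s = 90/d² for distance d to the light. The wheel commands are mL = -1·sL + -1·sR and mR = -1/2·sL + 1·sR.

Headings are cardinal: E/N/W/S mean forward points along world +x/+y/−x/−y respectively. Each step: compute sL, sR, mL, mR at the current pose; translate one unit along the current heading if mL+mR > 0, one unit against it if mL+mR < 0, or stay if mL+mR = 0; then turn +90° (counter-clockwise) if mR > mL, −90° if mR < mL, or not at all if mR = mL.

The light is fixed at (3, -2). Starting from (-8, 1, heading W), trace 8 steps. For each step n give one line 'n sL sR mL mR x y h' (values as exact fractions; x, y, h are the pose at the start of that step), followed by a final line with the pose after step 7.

n=0: pose=(-8,1,W); sL=90/197, sR=90/221; mL=-37620/43537, mR=7785/43537; mL+mR=-135/197 → advance -1; mR−mL=45405/43537 → turn +1·90°
n=1: pose=(-7,1,S); sL=45/32, sR=5/8; mL=-65/32, mR=-5/64; mL+mR=-135/64 → advance -1; mR−mL=125/64 → turn +1·90°
n=2: pose=(-7,2,E); sL=18/17, sR=90/53; mL=-2484/901, mR=1053/901; mL+mR=-27/17 → advance -1; mR−mL=3537/901 → turn +1·90°
n=3: pose=(-8,2,N); sL=45/109, sR=9/13; mL=-1566/1417, mR=1377/2834; mL+mR=-135/218 → advance -1; mR−mL=4509/2834 → turn +1·90°
n=4: pose=(-8,1,W); sL=90/197, sR=90/221; mL=-37620/43537, mR=7785/43537; mL+mR=-135/197 → advance -1; mR−mL=45405/43537 → turn +1·90°
n=5: pose=(-7,1,S); sL=45/32, sR=5/8; mL=-65/32, mR=-5/64; mL+mR=-135/64 → advance -1; mR−mL=125/64 → turn +1·90°
n=6: pose=(-7,2,E); sL=18/17, sR=90/53; mL=-2484/901, mR=1053/901; mL+mR=-27/17 → advance -1; mR−mL=3537/901 → turn +1·90°
n=7: pose=(-8,2,N); sL=45/109, sR=9/13; mL=-1566/1417, mR=1377/2834; mL+mR=-135/218 → advance -1; mR−mL=4509/2834 → turn +1·90°

0 90/197 90/221 -37620/43537 7785/43537 -8 1 W
1 45/32 5/8 -65/32 -5/64 -7 1 S
2 18/17 90/53 -2484/901 1053/901 -7 2 E
3 45/109 9/13 -1566/1417 1377/2834 -8 2 N
4 90/197 90/221 -37620/43537 7785/43537 -8 1 W
5 45/32 5/8 -65/32 -5/64 -7 1 S
6 18/17 90/53 -2484/901 1053/901 -7 2 E
7 45/109 9/13 -1566/1417 1377/2834 -8 2 N
final -8 1 W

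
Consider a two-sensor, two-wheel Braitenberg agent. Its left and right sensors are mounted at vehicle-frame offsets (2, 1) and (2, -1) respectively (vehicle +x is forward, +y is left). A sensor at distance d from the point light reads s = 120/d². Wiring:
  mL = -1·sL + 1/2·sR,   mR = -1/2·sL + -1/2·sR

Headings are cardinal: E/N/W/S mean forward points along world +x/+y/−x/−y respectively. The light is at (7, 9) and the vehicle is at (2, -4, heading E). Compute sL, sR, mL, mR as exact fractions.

left sensor world pos  = (4, -3); dL² = 153
right sensor world pos = (4, -5); dR² = 205
sL = 120/153 = 40/51
sR = 120/205 = 24/41
mL = -1·sL + 1/2·sR = -1028/2091
mR = -1/2·sL + -1/2·sR = -1432/2091

40/51 24/41 -1028/2091 -1432/2091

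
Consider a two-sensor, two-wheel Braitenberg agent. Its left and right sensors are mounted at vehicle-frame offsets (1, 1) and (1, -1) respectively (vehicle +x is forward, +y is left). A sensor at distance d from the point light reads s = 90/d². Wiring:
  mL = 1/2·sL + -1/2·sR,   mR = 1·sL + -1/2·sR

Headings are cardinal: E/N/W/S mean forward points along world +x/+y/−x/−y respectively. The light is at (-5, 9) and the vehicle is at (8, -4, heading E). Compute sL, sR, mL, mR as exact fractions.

left sensor world pos  = (9, -3); dL² = 340
right sensor world pos = (9, -5); dR² = 392
sL = 90/340 = 9/34
sR = 90/392 = 45/196
mL = 1/2·sL + -1/2·sR = 117/6664
mR = 1·sL + -1/2·sR = 999/6664

9/34 45/196 117/6664 999/6664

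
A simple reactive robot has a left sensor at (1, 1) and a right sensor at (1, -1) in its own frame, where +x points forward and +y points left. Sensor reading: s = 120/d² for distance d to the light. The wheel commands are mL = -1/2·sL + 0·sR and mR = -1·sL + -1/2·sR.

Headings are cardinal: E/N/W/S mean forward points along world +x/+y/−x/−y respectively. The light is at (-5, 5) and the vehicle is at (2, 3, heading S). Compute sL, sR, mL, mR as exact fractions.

120/73 8/3 -60/73 -652/219

left sensor world pos  = (3, 2); dL² = 73
right sensor world pos = (1, 2); dR² = 45
sL = 120/73 = 120/73
sR = 120/45 = 8/3
mL = -1/2·sL + 0·sR = -60/73
mR = -1·sL + -1/2·sR = -652/219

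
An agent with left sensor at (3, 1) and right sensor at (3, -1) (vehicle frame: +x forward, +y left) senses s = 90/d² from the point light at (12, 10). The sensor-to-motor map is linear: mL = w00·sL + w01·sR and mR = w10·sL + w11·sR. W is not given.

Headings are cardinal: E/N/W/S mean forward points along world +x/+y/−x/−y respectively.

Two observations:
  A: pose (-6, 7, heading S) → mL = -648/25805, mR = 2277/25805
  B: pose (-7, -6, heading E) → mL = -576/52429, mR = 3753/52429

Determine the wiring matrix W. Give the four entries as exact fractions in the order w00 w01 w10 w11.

-1/2 1/2 -1/2 1

obs A: pose=(-6,7,S) → sL=18/65, sR=90/397, mL=-648/25805, mR=2277/25805
obs B: pose=(-7,-6,E) → sL=90/481, sR=18/109, mL=-576/52429, mR=3753/52429
sensor matrix S = [[18/65, 90/397], [90/481, 18/109]]; det S = 344736/104071565
solve [mL_A; mL_B] = S·[w00; w01] and [mR_A; mR_B] = S·[w10; w11]:
  w00 = -1/2, w01 = 1/2, w10 = -1/2, w11 = 1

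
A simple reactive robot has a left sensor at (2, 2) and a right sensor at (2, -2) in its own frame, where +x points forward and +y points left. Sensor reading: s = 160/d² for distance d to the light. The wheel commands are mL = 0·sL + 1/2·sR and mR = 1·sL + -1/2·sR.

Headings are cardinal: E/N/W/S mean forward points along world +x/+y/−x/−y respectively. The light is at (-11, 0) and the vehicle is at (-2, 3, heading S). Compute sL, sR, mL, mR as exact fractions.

left sensor world pos  = (0, 1); dL² = 122
right sensor world pos = (-4, 1); dR² = 50
sL = 160/122 = 80/61
sR = 160/50 = 16/5
mL = 0·sL + 1/2·sR = 8/5
mR = 1·sL + -1/2·sR = -88/305

80/61 16/5 8/5 -88/305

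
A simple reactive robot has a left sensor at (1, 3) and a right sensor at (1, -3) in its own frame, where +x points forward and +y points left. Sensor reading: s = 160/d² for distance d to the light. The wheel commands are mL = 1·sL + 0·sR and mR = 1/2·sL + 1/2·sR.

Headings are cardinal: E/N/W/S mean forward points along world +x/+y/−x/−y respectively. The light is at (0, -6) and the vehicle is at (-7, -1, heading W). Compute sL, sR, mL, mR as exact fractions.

40/17 5/4 40/17 245/136

left sensor world pos  = (-8, -4); dL² = 68
right sensor world pos = (-8, 2); dR² = 128
sL = 160/68 = 40/17
sR = 160/128 = 5/4
mL = 1·sL + 0·sR = 40/17
mR = 1/2·sL + 1/2·sR = 245/136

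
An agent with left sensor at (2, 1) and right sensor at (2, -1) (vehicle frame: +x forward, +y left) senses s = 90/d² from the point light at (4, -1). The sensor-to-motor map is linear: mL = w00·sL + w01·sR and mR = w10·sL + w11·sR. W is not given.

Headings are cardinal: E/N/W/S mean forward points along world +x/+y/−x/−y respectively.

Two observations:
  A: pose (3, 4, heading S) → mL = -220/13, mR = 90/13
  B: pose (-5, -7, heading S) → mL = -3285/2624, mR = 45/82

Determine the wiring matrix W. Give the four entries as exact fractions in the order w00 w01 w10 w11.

obs A: pose=(3,4,S) → sL=10, sR=90/13, mL=-220/13, mR=90/13
obs B: pose=(-5,-7,S) → sL=45/64, sR=45/82, mL=-3285/2624, mR=45/82
sensor matrix S = [[10, 90/13], [45/64, 45/82]]; det S = 10575/17056
solve [mL_A; mL_B] = S·[w00; w01] and [mR_A; mR_B] = S·[w10; w11]:
  w00 = -1, w01 = -1, w10 = 0, w11 = 1

-1 -1 0 1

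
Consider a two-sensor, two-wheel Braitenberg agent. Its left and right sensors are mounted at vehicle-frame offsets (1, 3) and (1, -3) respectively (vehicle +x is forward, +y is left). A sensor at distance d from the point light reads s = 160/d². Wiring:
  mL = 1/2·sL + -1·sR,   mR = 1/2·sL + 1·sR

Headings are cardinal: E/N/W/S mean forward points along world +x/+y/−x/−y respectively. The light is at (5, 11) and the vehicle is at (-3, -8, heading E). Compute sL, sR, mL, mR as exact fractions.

left sensor world pos  = (-2, -5); dL² = 305
right sensor world pos = (-2, -11); dR² = 533
sL = 160/305 = 32/61
sR = 160/533 = 160/533
mL = 1/2·sL + -1·sR = -1232/32513
mR = 1/2·sL + 1·sR = 18288/32513

32/61 160/533 -1232/32513 18288/32513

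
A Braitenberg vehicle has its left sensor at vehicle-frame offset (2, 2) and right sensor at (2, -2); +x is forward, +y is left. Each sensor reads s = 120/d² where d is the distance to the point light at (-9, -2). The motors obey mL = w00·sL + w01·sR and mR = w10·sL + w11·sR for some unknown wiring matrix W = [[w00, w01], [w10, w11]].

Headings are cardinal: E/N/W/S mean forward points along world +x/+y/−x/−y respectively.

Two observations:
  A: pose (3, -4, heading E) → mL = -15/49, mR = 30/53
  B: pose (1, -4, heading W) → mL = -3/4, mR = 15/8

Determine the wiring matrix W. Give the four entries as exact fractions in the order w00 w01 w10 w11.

obs A: pose=(3,-4,E) → sL=30/49, sR=30/53, mL=-15/49, mR=30/53
obs B: pose=(1,-4,W) → sL=3/2, sR=15/8, mL=-3/4, mR=15/8
sensor matrix S = [[30/49, 30/53], [3/2, 15/8]]; det S = 3105/10388
solve [mL_A; mL_B] = S·[w00; w01] and [mR_A; mR_B] = S·[w10; w11]:
  w00 = -1/2, w01 = 0, w10 = 0, w11 = 1

-1/2 0 0 1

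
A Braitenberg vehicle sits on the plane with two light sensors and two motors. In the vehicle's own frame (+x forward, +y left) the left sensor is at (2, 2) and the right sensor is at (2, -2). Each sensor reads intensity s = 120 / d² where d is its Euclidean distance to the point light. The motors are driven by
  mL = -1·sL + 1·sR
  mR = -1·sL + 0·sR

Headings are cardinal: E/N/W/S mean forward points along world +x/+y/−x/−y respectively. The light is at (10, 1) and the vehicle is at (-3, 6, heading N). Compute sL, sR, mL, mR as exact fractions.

60/137 12/17 624/2329 -60/137

left sensor world pos  = (-5, 8); dL² = 274
right sensor world pos = (-1, 8); dR² = 170
sL = 120/274 = 60/137
sR = 120/170 = 12/17
mL = -1·sL + 1·sR = 624/2329
mR = -1·sL + 0·sR = -60/137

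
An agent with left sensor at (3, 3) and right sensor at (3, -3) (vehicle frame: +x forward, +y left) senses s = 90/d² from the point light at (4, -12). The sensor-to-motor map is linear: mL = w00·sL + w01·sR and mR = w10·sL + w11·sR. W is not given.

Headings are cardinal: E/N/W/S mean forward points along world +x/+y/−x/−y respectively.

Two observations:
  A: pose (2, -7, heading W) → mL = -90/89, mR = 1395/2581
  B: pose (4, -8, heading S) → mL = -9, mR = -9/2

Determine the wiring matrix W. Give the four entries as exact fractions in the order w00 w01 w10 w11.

obs A: pose=(2,-7,W) → sL=90/29, sR=90/89, mL=-90/89, mR=1395/2581
obs B: pose=(4,-8,S) → sL=9, sR=9, mL=-9, mR=-9/2
sensor matrix S = [[90/29, 90/89], [9, 9]]; det S = 48600/2581
solve [mL_A; mL_B] = S·[w00; w01] and [mR_A; mR_B] = S·[w10; w11]:
  w00 = 0, w01 = -1, w10 = 1/2, w11 = -1

0 -1 1/2 -1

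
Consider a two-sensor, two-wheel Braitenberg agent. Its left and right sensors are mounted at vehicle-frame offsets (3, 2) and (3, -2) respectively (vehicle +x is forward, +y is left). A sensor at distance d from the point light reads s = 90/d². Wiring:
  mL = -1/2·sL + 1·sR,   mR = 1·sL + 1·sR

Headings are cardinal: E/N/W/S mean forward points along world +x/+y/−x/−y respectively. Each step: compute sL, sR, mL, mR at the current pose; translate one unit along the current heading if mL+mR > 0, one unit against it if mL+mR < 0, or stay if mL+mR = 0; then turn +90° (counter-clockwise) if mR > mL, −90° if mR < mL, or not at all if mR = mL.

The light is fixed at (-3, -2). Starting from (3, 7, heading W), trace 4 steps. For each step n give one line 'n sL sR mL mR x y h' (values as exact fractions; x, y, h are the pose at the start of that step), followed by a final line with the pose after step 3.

n=0: pose=(3,7,W); sL=45/29, sR=9/13; mL=-63/754, mR=846/377; mL+mR=1629/754 → advance +1; mR−mL=135/58 → turn +1·90°
n=1: pose=(2,7,S); sL=18/17, sR=2; mL=25/17, mR=52/17; mL+mR=77/17 → advance +1; mR−mL=27/17 → turn +1·90°
n=2: pose=(2,6,E); sL=45/82, sR=9/10; mL=513/820, mR=297/205; mL+mR=1701/820 → advance +1; mR−mL=135/164 → turn +1·90°
n=3: pose=(3,6,N); sL=90/137, sR=18/37; mL=801/5069, mR=5796/5069; mL+mR=6597/5069 → advance +1; mR−mL=135/137 → turn +1·90°

0 45/29 9/13 -63/754 846/377 3 7 W
1 18/17 2 25/17 52/17 2 7 S
2 45/82 9/10 513/820 297/205 2 6 E
3 90/137 18/37 801/5069 5796/5069 3 6 N
final 3 7 W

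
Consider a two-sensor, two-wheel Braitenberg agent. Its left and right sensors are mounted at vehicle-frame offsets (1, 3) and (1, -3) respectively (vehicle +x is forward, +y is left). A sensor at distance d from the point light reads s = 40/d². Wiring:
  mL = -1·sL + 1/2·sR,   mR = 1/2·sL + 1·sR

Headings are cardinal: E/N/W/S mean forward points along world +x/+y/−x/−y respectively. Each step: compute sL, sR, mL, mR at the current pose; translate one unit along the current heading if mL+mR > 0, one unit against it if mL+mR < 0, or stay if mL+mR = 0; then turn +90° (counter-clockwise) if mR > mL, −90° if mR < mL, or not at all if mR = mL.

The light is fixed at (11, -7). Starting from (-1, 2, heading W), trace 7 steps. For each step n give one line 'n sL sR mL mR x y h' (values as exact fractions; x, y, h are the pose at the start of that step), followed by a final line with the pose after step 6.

n=0: pose=(-1,2,W); sL=8/41, sR=40/313; mL=-1684/12833, mR=2892/12833; mL+mR=1208/12833 → advance +1; mR−mL=4576/12833 → turn +1·90°
n=1: pose=(-2,2,S); sL=10/41, sR=1/8; mL=-119/656, mR=81/328; mL+mR=43/656 → advance +1; mR−mL=281/656 → turn +1·90°
n=2: pose=(-2,1,E); sL=8/53, sR=40/169; mL=-292/8957, mR=2796/8957; mL+mR=2504/8957 → advance +1; mR−mL=3088/8957 → turn +1·90°
n=3: pose=(-1,1,N); sL=20/153, sR=20/81; mL=-10/1377, mR=430/1377; mL+mR=140/459 → advance +1; mR−mL=440/1377 → turn +1·90°
n=4: pose=(-1,2,W); sL=8/41, sR=40/313; mL=-1684/12833, mR=2892/12833; mL+mR=1208/12833 → advance +1; mR−mL=4576/12833 → turn +1·90°
n=5: pose=(-2,2,S); sL=10/41, sR=1/8; mL=-119/656, mR=81/328; mL+mR=43/656 → advance +1; mR−mL=281/656 → turn +1·90°
n=6: pose=(-2,1,E); sL=8/53, sR=40/169; mL=-292/8957, mR=2796/8957; mL+mR=2504/8957 → advance +1; mR−mL=3088/8957 → turn +1·90°

0 8/41 40/313 -1684/12833 2892/12833 -1 2 W
1 10/41 1/8 -119/656 81/328 -2 2 S
2 8/53 40/169 -292/8957 2796/8957 -2 1 E
3 20/153 20/81 -10/1377 430/1377 -1 1 N
4 8/41 40/313 -1684/12833 2892/12833 -1 2 W
5 10/41 1/8 -119/656 81/328 -2 2 S
6 8/53 40/169 -292/8957 2796/8957 -2 1 E
final -1 1 N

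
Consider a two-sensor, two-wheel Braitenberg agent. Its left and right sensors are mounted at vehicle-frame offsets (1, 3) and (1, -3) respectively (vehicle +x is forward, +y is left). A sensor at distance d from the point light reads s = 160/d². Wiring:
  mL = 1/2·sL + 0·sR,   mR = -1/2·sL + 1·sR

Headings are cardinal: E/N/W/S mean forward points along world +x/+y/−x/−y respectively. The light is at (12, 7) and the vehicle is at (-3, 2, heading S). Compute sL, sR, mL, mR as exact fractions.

left sensor world pos  = (0, 1); dL² = 180
right sensor world pos = (-6, 1); dR² = 360
sL = 160/180 = 8/9
sR = 160/360 = 4/9
mL = 1/2·sL + 0·sR = 4/9
mR = -1/2·sL + 1·sR = 0

8/9 4/9 4/9 0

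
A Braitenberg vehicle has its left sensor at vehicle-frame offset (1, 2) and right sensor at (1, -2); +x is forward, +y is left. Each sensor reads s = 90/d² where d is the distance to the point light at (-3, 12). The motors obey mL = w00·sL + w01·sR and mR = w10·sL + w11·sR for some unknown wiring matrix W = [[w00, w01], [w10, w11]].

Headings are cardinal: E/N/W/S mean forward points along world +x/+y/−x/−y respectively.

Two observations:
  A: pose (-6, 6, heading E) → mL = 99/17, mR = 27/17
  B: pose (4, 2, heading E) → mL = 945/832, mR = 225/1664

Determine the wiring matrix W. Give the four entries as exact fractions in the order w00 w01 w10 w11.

1 1 1/2 -1/2

obs A: pose=(-6,6,E) → sL=9/2, sR=45/34, mL=99/17, mR=27/17
obs B: pose=(4,2,E) → sL=45/64, sR=45/104, mL=945/832, mR=225/1664
sensor matrix S = [[9/2, 45/34], [45/64, 45/104]]; det S = 28755/28288
solve [mL_A; mL_B] = S·[w00; w01] and [mR_A; mR_B] = S·[w10; w11]:
  w00 = 1, w01 = 1, w10 = 1/2, w11 = -1/2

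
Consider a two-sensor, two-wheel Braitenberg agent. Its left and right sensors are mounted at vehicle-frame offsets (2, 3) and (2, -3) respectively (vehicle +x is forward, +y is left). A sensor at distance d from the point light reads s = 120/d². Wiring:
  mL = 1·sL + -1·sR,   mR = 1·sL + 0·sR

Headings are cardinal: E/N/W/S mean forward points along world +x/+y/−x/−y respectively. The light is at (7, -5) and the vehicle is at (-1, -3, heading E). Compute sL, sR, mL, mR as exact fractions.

120/61 120/37 -2880/2257 120/61

left sensor world pos  = (1, 0); dL² = 61
right sensor world pos = (1, -6); dR² = 37
sL = 120/61 = 120/61
sR = 120/37 = 120/37
mL = 1·sL + -1·sR = -2880/2257
mR = 1·sL + 0·sR = 120/61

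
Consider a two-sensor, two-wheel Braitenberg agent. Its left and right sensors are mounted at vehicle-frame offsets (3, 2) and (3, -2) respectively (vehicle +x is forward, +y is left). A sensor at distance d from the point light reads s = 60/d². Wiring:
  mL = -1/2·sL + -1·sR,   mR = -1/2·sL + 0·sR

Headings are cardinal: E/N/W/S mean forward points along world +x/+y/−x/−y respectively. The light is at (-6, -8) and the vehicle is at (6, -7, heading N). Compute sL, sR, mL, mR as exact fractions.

left sensor world pos  = (4, -4); dL² = 116
right sensor world pos = (8, -4); dR² = 212
sL = 60/116 = 15/29
sR = 60/212 = 15/53
mL = -1/2·sL + -1·sR = -1665/3074
mR = -1/2·sL + 0·sR = -15/58

15/29 15/53 -1665/3074 -15/58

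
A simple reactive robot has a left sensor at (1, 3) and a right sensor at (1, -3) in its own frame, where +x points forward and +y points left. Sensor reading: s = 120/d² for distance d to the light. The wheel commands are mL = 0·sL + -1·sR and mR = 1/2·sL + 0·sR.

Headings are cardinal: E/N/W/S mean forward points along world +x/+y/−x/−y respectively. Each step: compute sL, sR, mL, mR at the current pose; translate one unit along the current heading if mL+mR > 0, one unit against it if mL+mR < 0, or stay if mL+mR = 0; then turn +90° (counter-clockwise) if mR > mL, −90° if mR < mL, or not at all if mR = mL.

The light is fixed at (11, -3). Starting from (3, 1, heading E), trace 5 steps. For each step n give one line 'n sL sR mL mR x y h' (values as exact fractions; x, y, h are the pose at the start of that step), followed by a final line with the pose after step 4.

n=0: pose=(3,1,E); sL=60/49, sR=12/5; mL=-12/5, mR=30/49; mL+mR=-438/245 → advance -1; mR−mL=738/245 → turn +1·90°
n=1: pose=(2,1,N); sL=120/169, sR=120/61; mL=-120/61, mR=60/169; mL+mR=-16620/10309 → advance -1; mR−mL=23940/10309 → turn +1·90°
n=2: pose=(2,0,W); sL=6/5, sR=15/17; mL=-15/17, mR=3/5; mL+mR=-24/85 → advance -1; mR−mL=126/85 → turn +1·90°
n=3: pose=(3,0,S); sL=120/29, sR=24/25; mL=-24/25, mR=60/29; mL+mR=804/725 → advance +1; mR−mL=2196/725 → turn +1·90°
n=4: pose=(3,-1,E); sL=60/37, sR=12/5; mL=-12/5, mR=30/37; mL+mR=-294/185 → advance -1; mR−mL=594/185 → turn +1·90°

0 60/49 12/5 -12/5 30/49 3 1 E
1 120/169 120/61 -120/61 60/169 2 1 N
2 6/5 15/17 -15/17 3/5 2 0 W
3 120/29 24/25 -24/25 60/29 3 0 S
4 60/37 12/5 -12/5 30/37 3 -1 E
final 2 -1 N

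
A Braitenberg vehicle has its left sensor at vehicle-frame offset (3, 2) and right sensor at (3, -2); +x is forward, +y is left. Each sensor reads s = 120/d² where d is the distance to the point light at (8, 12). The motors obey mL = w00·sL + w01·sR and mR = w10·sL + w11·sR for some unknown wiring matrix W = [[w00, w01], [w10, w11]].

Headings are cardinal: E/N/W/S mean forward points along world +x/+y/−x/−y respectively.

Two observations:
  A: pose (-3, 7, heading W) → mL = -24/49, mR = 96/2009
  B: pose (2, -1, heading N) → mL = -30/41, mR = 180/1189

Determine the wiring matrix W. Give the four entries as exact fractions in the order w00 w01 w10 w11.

obs A: pose=(-3,7,W) → sL=24/49, sR=24/41, mL=-24/49, mR=96/2009
obs B: pose=(2,-1,N) → sL=30/41, sR=30/29, mL=-30/41, mR=180/1189
sensor matrix S = [[24/49, 24/41], [30/41, 30/29]]; det S = 187200/2388701
solve [mL_A; mL_B] = S·[w00; w01] and [mR_A; mR_B] = S·[w10; w11]:
  w00 = -1, w01 = 0, w10 = -1/2, w11 = 1/2

-1 0 -1/2 1/2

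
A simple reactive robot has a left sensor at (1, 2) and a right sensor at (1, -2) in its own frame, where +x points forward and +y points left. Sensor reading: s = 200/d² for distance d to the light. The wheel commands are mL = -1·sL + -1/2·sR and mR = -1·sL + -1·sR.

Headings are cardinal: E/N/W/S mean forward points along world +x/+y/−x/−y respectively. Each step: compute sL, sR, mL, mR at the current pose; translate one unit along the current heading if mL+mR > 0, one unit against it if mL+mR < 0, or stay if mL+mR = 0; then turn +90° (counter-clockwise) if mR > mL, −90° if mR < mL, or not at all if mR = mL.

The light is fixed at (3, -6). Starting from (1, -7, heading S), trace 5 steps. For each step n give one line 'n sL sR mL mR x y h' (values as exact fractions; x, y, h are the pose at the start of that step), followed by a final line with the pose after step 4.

0 50 10 -55 -60 1 -7 S
1 200/13 200/13 -300/13 -400/13 1 -6 W
2 20 100 -70 -120 2 -6 N
3 200 200/9 -1900/9 -2000/9 2 -7 E
4 50 10 -55 -60 1 -7 S
final 1 -6 W

n=0: pose=(1,-7,S); sL=50, sR=10; mL=-55, mR=-60; mL+mR=-115 → advance -1; mR−mL=-5 → turn -1·90°
n=1: pose=(1,-6,W); sL=200/13, sR=200/13; mL=-300/13, mR=-400/13; mL+mR=-700/13 → advance -1; mR−mL=-100/13 → turn -1·90°
n=2: pose=(2,-6,N); sL=20, sR=100; mL=-70, mR=-120; mL+mR=-190 → advance -1; mR−mL=-50 → turn -1·90°
n=3: pose=(2,-7,E); sL=200, sR=200/9; mL=-1900/9, mR=-2000/9; mL+mR=-1300/3 → advance -1; mR−mL=-100/9 → turn -1·90°
n=4: pose=(1,-7,S); sL=50, sR=10; mL=-55, mR=-60; mL+mR=-115 → advance -1; mR−mL=-5 → turn -1·90°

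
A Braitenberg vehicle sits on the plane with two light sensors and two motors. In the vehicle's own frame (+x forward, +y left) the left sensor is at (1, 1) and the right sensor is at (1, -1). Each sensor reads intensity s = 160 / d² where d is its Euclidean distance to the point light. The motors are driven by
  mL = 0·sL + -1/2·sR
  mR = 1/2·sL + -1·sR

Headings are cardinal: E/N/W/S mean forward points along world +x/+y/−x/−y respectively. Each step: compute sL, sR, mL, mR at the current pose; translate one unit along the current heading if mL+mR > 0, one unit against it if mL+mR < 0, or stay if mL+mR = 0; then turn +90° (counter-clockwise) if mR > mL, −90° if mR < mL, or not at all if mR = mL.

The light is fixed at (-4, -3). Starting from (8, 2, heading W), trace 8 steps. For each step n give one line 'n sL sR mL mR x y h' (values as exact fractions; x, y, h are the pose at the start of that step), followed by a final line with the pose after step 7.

n=0: pose=(8,2,W); sL=160/137, sR=160/157; mL=-80/157, mR=-9360/21509; mL+mR=-20320/21509 → advance -1; mR−mL=1600/21509 → turn +1·90°
n=1: pose=(9,2,S); sL=40/53, sR=1; mL=-1/2, mR=-33/53; mL+mR=-119/106 → advance -1; mR−mL=-13/106 → turn -1·90°
n=2: pose=(9,3,W); sL=160/169, sR=160/193; mL=-80/193, mR=-11600/32617; mL+mR=-25120/32617 → advance -1; mR−mL=1920/32617 → turn +1·90°
n=3: pose=(10,3,S); sL=16/25, sR=80/97; mL=-40/97, mR=-1224/2425; mL+mR=-2224/2425 → advance -1; mR−mL=-224/2425 → turn -1·90°
n=4: pose=(10,4,W); sL=32/41, sR=160/233; mL=-80/233, mR=-2832/9553; mL+mR=-6112/9553 → advance -1; mR−mL=448/9553 → turn +1·90°
n=5: pose=(11,4,S); sL=40/73, sR=20/29; mL=-10/29, mR=-880/2117; mL+mR=-1610/2117 → advance -1; mR−mL=-150/2117 → turn -1·90°
n=6: pose=(11,5,W); sL=32/49, sR=160/277; mL=-80/277, mR=-3408/13573; mL+mR=-7328/13573 → advance -1; mR−mL=512/13573 → turn +1·90°
n=7: pose=(12,5,S); sL=80/169, sR=80/137; mL=-40/137, mR=-8040/23153; mL+mR=-14800/23153 → advance -1; mR−mL=-1280/23153 → turn -1·90°

0 160/137 160/157 -80/157 -9360/21509 8 2 W
1 40/53 1 -1/2 -33/53 9 2 S
2 160/169 160/193 -80/193 -11600/32617 9 3 W
3 16/25 80/97 -40/97 -1224/2425 10 3 S
4 32/41 160/233 -80/233 -2832/9553 10 4 W
5 40/73 20/29 -10/29 -880/2117 11 4 S
6 32/49 160/277 -80/277 -3408/13573 11 5 W
7 80/169 80/137 -40/137 -8040/23153 12 5 S
final 12 6 W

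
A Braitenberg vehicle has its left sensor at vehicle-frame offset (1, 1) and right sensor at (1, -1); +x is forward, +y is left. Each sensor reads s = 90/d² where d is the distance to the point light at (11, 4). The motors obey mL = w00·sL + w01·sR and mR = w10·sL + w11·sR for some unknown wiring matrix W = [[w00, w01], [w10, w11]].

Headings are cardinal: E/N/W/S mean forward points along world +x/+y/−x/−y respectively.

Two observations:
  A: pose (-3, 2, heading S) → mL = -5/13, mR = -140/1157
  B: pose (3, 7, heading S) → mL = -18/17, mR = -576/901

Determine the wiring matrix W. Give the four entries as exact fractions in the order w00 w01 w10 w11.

obs A: pose=(-3,2,S) → sL=45/89, sR=5/13, mL=-5/13, mR=-140/1157
obs B: pose=(3,7,S) → sL=90/53, sR=18/17, mL=-18/17, mR=-576/901
sensor matrix S = [[45/89, 5/13], [90/53, 18/17]]; det S = -122760/1042457
solve [mL_A; mL_B] = S·[w00; w01] and [mR_A; mR_B] = S·[w10; w11]:
  w00 = 0, w01 = -1, w10 = -1, w11 = 1

0 -1 -1 1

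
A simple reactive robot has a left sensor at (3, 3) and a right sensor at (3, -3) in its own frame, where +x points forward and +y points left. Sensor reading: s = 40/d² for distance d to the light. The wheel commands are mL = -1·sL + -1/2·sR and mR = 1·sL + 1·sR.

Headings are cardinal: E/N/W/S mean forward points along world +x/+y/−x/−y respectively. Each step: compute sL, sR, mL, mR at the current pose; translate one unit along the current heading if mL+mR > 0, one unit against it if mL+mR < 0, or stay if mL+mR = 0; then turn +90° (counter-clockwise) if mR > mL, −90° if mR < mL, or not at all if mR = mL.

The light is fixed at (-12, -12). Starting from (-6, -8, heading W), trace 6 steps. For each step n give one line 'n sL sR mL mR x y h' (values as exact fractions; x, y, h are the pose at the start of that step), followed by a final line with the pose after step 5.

n=0: pose=(-6,-8,W); sL=4, sR=20/29; mL=-126/29, mR=136/29; mL+mR=10/29 → advance +1; mR−mL=262/29 → turn +1·90°
n=1: pose=(-7,-8,S); sL=8/13, sR=8; mL=-60/13, mR=112/13; mL+mR=4 → advance +1; mR−mL=172/13 → turn +1·90°
n=2: pose=(-7,-9,E); sL=2/5, sR=5/8; mL=-57/80, mR=41/40; mL+mR=5/16 → advance +1; mR−mL=139/80 → turn +1·90°
n=3: pose=(-6,-9,N); sL=8/9, sR=40/117; mL=-124/117, mR=16/13; mL+mR=20/117 → advance +1; mR−mL=268/117 → turn +1·90°
n=4: pose=(-6,-8,W); sL=4, sR=20/29; mL=-126/29, mR=136/29; mL+mR=10/29 → advance +1; mR−mL=262/29 → turn +1·90°
n=5: pose=(-7,-8,S); sL=8/13, sR=8; mL=-60/13, mR=112/13; mL+mR=4 → advance +1; mR−mL=172/13 → turn +1·90°

0 4 20/29 -126/29 136/29 -6 -8 W
1 8/13 8 -60/13 112/13 -7 -8 S
2 2/5 5/8 -57/80 41/40 -7 -9 E
3 8/9 40/117 -124/117 16/13 -6 -9 N
4 4 20/29 -126/29 136/29 -6 -8 W
5 8/13 8 -60/13 112/13 -7 -8 S
final -7 -9 E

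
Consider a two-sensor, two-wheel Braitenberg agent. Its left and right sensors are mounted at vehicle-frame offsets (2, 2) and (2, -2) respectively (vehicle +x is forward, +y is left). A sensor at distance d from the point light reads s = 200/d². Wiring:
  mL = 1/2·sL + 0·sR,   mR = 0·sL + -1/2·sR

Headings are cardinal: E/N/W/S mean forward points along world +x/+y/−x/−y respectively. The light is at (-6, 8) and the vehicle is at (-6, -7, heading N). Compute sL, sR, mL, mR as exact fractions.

200/173 200/173 100/173 -100/173

left sensor world pos  = (-8, -5); dL² = 173
right sensor world pos = (-4, -5); dR² = 173
sL = 200/173 = 200/173
sR = 200/173 = 200/173
mL = 1/2·sL + 0·sR = 100/173
mR = 0·sL + -1/2·sR = -100/173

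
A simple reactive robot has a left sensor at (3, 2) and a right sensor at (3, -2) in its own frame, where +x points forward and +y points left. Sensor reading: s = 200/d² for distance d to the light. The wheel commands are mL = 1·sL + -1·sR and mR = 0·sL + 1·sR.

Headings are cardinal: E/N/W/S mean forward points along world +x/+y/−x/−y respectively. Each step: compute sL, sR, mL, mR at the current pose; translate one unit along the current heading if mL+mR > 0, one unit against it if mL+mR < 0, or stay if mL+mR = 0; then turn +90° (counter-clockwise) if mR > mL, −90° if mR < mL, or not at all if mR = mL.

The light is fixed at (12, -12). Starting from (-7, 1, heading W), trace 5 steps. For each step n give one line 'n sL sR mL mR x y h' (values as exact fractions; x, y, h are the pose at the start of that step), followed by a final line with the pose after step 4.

0 40/121 200/709 4160/85789 200/709 -7 1 W
1 25/53 25/73 500/3869 25/73 -8 1 S
2 40/97 200/389 -3840/37733 200/389 -8 0 E
3 100/333 100/257 -7600/85581 100/257 -7 0 N
4 40/121 200/709 4160/85789 200/709 -7 1 W
final -8 1 S

n=0: pose=(-7,1,W); sL=40/121, sR=200/709; mL=4160/85789, mR=200/709; mL+mR=40/121 → advance +1; mR−mL=20040/85789 → turn +1·90°
n=1: pose=(-8,1,S); sL=25/53, sR=25/73; mL=500/3869, mR=25/73; mL+mR=25/53 → advance +1; mR−mL=825/3869 → turn +1·90°
n=2: pose=(-8,0,E); sL=40/97, sR=200/389; mL=-3840/37733, mR=200/389; mL+mR=40/97 → advance +1; mR−mL=23240/37733 → turn +1·90°
n=3: pose=(-7,0,N); sL=100/333, sR=100/257; mL=-7600/85581, mR=100/257; mL+mR=100/333 → advance +1; mR−mL=40900/85581 → turn +1·90°
n=4: pose=(-7,1,W); sL=40/121, sR=200/709; mL=4160/85789, mR=200/709; mL+mR=40/121 → advance +1; mR−mL=20040/85789 → turn +1·90°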